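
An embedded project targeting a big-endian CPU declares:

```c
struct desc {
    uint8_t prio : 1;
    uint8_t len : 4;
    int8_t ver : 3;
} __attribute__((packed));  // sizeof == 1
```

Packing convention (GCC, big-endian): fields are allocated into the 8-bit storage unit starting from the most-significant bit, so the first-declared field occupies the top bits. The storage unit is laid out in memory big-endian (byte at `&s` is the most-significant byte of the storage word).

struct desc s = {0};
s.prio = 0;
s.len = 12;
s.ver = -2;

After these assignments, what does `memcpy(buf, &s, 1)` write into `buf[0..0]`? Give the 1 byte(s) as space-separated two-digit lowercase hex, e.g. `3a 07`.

prio (1b) val=0 bits=0x0 at bit 7: 0x00
len (4b) val=12 bits=0xc at bit 3: 0x60
ver (3b) val=-2 bits=0x6 at bit 0: 0x66
word = 0x66 → big-endian bytes:
  [0]=0x66

66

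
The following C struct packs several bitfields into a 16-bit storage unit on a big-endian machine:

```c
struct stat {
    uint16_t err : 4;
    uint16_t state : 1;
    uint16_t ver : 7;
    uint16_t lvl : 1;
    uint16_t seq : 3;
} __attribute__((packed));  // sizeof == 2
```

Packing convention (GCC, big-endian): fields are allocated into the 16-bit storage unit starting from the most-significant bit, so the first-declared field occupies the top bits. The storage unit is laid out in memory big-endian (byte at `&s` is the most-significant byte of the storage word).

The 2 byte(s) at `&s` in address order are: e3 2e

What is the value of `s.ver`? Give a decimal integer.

[0]=0xe3 [1]=0x2e (big-endian) → word 0xe32e
err [12+:4] = (word>>12) & 0xf = 14
state [11+:1] = (word>>11) & 0x1 = 0
ver [4+:7] = (word>>4) & 0x7f = 50  ←
lvl [3+:1] = (word>>3) & 0x1 = 1
seq [0+:3] = (word>>0) & 0x7 = 6

50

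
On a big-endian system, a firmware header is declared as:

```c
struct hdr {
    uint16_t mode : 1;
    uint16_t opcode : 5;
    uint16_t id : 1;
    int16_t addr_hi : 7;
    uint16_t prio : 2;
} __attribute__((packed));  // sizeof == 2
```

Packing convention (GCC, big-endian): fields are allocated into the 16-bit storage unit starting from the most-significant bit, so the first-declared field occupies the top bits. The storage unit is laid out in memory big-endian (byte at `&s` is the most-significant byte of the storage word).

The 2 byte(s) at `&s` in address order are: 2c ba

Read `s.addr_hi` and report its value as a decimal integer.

46

[0]=0x2c [1]=0xba (big-endian) → word 0x2cba
mode:1 @ bit 15 → (0x2cba>>15)&0x1 = 0x0
opcode:5 @ bit 10 → (0x2cba>>10)&0x1f = 0xb
id:1 @ bit 9 → (0x2cba>>9)&0x1 = 0x0
addr_hi:7 @ bit 2 → (0x2cba>>2)&0x7f = 0x2e  ←
prio:2 @ bit 0 → (0x2cba>>0)&0x3 = 0x2
addr_hi signed 7b, MSB=0: value = 46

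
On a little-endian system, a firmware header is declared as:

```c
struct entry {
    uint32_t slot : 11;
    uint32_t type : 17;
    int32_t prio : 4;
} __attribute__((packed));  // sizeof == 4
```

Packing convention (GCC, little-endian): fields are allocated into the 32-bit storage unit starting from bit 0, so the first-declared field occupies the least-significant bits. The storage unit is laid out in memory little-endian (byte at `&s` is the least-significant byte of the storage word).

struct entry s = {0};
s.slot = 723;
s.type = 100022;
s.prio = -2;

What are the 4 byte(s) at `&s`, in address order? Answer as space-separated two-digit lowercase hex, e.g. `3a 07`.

d3 b2 35 ec

[0+:11] slot=723 & 0x7ff = 0x2d3; word=0x000002d3
[11+:17] type=100022 & 0x1ffff = 0x186b6; word=0x0c35b2d3
[28+:4] prio=-2 & 0xf = 0xe; word=0xec35b2d3
word = 0xec35b2d3 → little-endian bytes:
  [0]=0xd3  [1]=0xb2  [2]=0x35  [3]=0xec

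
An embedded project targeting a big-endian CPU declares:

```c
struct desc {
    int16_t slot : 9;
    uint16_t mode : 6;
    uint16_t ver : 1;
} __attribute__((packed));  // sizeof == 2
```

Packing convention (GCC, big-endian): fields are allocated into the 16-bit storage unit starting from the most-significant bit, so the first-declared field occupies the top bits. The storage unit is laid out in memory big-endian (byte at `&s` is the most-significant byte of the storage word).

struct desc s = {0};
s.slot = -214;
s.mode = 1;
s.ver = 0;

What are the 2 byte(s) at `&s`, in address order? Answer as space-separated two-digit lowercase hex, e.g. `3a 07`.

95 02

slot (9b) val=-214 bits=0x12a at bit 7: 0x9500
mode (6b) val=1 bits=0x1 at bit 1: 0x9502
ver (1b) val=0 bits=0x0 at bit 0: 0x9502
word = 0x9502 → big-endian bytes:
  [0]=0x95  [1]=0x02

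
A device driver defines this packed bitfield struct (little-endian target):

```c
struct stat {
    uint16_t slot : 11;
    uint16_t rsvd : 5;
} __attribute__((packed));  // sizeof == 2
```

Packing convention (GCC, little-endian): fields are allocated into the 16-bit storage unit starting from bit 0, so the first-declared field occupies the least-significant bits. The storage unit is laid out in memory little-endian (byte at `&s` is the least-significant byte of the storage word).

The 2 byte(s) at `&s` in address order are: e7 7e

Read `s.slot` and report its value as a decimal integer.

[0]=0xe7 [1]=0x7e (little-endian) → word 0x7ee7
slot:11 @ bit 0 → (0x7ee7>>0)&0x7ff = 0x6e7  ←
rsvd:5 @ bit 11 → (0x7ee7>>11)&0x1f = 0xf

1767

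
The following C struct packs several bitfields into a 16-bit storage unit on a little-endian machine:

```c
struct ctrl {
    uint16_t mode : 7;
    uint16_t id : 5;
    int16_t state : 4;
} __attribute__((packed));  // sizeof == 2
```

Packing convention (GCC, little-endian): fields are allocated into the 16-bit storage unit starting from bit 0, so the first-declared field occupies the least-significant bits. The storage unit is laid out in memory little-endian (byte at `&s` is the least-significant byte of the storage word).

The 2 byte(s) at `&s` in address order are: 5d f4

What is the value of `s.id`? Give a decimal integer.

[0]=0x5d [1]=0xf4 (little-endian) → word 0xf45d
mode:7 @ bit 0 → (0xf45d>>0)&0x7f = 0x5d
id:5 @ bit 7 → (0xf45d>>7)&0x1f = 0x8  ←
state:4 @ bit 12 → (0xf45d>>12)&0xf = 0xf

8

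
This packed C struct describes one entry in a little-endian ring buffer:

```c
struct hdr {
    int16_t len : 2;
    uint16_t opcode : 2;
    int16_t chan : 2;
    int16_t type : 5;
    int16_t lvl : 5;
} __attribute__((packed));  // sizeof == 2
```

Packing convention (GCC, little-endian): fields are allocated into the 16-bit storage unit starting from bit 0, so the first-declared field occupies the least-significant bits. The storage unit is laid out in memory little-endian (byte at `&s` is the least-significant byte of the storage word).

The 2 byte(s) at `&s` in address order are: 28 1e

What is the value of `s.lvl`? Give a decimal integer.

[0]=0x28 [1]=0x1e (little-endian) → word 0x1e28
len:2 @ bit 0 → (0x1e28>>0)&0x3 = 0x0
opcode:2 @ bit 2 → (0x1e28>>2)&0x3 = 0x2
chan:2 @ bit 4 → (0x1e28>>4)&0x3 = 0x2
type:5 @ bit 6 → (0x1e28>>6)&0x1f = 0x18
lvl:5 @ bit 11 → (0x1e28>>11)&0x1f = 0x3  ←
lvl signed 5b, MSB=0: value = 3

3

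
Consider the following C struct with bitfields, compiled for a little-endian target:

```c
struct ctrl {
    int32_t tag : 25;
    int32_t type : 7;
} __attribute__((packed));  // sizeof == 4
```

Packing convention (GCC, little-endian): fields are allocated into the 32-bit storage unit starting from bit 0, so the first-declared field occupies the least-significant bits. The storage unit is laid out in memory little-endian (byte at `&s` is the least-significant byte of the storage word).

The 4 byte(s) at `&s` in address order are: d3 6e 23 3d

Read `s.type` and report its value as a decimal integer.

30

[0]=0xd3 [1]=0x6e [2]=0x23 [3]=0x3d (little-endian) → word 0x3d236ed3
tag:25 @ bit 0 → (0x3d236ed3>>0)&0x1ffffff = 0x1236ed3
type:7 @ bit 25 → (0x3d236ed3>>25)&0x7f = 0x1e  ←
type signed 7b, MSB=0: value = 30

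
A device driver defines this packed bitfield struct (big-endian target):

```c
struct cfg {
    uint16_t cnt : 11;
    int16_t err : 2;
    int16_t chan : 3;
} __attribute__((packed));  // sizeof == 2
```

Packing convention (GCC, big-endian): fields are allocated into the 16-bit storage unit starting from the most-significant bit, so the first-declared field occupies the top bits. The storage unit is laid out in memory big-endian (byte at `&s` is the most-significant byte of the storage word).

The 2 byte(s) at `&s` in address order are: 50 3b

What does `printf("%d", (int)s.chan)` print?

[0]=0x50 [1]=0x3b (big-endian) → word 0x503b
cnt:11 @ bit 5 → (0x503b>>5)&0x7ff = 0x281
err:2 @ bit 3 → (0x503b>>3)&0x3 = 0x3
chan:3 @ bit 0 → (0x503b>>0)&0x7 = 0x3  ←
chan signed 3b, MSB=0: value = 3

3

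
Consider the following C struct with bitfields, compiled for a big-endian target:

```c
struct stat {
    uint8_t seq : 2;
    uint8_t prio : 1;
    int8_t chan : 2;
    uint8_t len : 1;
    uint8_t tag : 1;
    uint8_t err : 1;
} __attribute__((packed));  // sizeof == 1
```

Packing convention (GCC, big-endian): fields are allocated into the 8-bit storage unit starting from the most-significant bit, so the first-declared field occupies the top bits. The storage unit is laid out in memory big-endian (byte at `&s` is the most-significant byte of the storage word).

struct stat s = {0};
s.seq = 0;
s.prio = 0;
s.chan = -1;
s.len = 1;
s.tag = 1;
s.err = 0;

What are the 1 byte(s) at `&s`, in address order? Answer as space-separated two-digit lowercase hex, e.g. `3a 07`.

1e

[6+:2] seq=0 & 0x3 = 0x0; word=0x00
[5+:1] prio=0 & 0x1 = 0x0; word=0x00
[3+:2] chan=-1 & 0x3 = 0x3; word=0x18
[2+:1] len=1 & 0x1 = 0x1; word=0x1c
[1+:1] tag=1 & 0x1 = 0x1; word=0x1e
[0+:1] err=0 & 0x1 = 0x0; word=0x1e
word = 0x1e → big-endian bytes:
  [0]=0x1e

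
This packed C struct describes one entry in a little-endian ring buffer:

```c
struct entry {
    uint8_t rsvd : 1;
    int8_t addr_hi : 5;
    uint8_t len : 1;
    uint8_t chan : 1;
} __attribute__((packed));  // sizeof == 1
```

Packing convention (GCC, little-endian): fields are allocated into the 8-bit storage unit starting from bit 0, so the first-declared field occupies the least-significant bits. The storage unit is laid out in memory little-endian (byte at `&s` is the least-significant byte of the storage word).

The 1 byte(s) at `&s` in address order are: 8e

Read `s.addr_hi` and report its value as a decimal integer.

7

[0]=0x8e (little-endian) → word 0x8e
rsvd:1 @ bit 0 → (0x8e>>0)&0x1 = 0x0
addr_hi:5 @ bit 1 → (0x8e>>1)&0x1f = 0x7  ←
len:1 @ bit 6 → (0x8e>>6)&0x1 = 0x0
chan:1 @ bit 7 → (0x8e>>7)&0x1 = 0x1
addr_hi signed 5b, MSB=0: value = 7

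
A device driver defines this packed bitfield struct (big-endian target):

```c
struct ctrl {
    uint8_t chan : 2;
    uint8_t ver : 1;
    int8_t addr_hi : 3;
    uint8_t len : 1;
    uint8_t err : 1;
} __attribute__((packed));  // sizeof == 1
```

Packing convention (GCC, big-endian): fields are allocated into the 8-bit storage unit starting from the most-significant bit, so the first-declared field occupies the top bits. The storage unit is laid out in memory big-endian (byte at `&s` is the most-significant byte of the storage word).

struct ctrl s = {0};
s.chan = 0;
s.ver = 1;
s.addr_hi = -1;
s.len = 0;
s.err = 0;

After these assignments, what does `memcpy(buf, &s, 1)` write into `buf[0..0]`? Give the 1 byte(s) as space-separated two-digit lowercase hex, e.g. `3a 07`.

3c

[6+:2] chan=0 & 0x3 = 0x0; word=0x00
[5+:1] ver=1 & 0x1 = 0x1; word=0x20
[2+:3] addr_hi=-1 & 0x7 = 0x7; word=0x3c
[1+:1] len=0 & 0x1 = 0x0; word=0x3c
[0+:1] err=0 & 0x1 = 0x0; word=0x3c
word = 0x3c → big-endian bytes:
  [0]=0x3c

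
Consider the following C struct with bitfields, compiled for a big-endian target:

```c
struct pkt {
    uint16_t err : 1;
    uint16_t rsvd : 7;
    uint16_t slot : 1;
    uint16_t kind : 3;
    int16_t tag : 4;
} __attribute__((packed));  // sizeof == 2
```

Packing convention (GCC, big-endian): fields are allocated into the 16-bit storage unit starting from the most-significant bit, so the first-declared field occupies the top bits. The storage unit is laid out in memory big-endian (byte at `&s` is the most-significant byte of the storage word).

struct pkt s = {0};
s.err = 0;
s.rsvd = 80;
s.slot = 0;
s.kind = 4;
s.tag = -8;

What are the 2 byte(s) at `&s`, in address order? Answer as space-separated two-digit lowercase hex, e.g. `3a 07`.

50 48

[15+:1] err=0 & 0x1 = 0x0; word=0x0000
[8+:7] rsvd=80 & 0x7f = 0x50; word=0x5000
[7+:1] slot=0 & 0x1 = 0x0; word=0x5000
[4+:3] kind=4 & 0x7 = 0x4; word=0x5040
[0+:4] tag=-8 & 0xf = 0x8; word=0x5048
word = 0x5048 → big-endian bytes:
  [0]=0x50  [1]=0x48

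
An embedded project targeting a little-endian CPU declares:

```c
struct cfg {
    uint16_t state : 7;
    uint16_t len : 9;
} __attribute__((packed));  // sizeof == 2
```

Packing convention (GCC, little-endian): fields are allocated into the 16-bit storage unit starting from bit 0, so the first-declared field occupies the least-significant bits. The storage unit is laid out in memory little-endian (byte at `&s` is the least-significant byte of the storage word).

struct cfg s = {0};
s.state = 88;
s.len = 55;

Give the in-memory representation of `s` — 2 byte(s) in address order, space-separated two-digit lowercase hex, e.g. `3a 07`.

d8 1b

state:7 = 88 → 0x58 << 0 → word 0x0058
len:9 = 55 → 0x37 << 7 → word 0x1bd8
word = 0x1bd8 → little-endian bytes:
  [0]=0xd8  [1]=0x1b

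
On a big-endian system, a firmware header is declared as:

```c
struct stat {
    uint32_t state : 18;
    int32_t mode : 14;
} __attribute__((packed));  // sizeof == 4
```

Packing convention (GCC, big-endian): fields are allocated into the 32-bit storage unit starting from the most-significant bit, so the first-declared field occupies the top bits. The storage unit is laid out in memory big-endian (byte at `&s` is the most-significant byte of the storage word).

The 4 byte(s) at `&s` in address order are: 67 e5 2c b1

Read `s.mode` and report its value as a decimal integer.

[0]=0x67 [1]=0xe5 [2]=0x2c [3]=0xb1 (big-endian) → word 0x67e52cb1
state:18 @ bit 14 → (0x67e52cb1>>14)&0x3ffff = 0x19f94
mode:14 @ bit 0 → (0x67e52cb1>>0)&0x3fff = 0x2cb1  ←
mode signed 14b, MSB=1: 11441 - 16384 = -4943

-4943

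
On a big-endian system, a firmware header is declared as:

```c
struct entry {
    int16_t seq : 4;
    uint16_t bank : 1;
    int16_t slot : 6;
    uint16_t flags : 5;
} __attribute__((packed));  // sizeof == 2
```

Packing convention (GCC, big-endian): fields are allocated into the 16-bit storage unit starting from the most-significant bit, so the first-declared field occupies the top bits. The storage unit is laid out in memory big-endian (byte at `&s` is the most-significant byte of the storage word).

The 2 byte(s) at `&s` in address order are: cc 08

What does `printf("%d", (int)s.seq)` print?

-4

[0]=0xcc [1]=0x08 (big-endian) → word 0xcc08
seq [12+:4] = (word>>12) & 0xf = 12  ←
bank [11+:1] = (word>>11) & 0x1 = 1
slot [5+:6] = (word>>5) & 0x3f = 32
flags [0+:5] = (word>>0) & 0x1f = 8
seq signed 4b, MSB=1: 12 - 16 = -4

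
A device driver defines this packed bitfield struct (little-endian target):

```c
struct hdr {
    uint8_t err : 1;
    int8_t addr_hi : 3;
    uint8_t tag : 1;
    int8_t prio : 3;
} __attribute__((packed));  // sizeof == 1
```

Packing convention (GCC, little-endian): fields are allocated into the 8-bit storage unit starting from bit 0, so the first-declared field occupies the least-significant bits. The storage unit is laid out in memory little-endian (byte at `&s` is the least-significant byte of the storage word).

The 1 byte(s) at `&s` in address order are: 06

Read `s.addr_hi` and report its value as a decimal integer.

[0]=0x06 (little-endian) → word 0x06
err:1 @ bit 0 → (0x06>>0)&0x1 = 0x0
addr_hi:3 @ bit 1 → (0x06>>1)&0x7 = 0x3  ←
tag:1 @ bit 4 → (0x06>>4)&0x1 = 0x0
prio:3 @ bit 5 → (0x06>>5)&0x7 = 0x0
addr_hi signed 3b, MSB=0: value = 3

3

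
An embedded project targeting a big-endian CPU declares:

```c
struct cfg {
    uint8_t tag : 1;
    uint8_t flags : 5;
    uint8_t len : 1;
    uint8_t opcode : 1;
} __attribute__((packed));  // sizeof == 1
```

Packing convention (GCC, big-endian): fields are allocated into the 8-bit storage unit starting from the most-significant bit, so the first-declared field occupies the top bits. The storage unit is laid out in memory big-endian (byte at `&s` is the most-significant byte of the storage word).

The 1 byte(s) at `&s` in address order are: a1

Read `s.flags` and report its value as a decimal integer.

[0]=0xa1 (big-endian) → word 0xa1
tag [7+:1] = (word>>7) & 0x1 = 1
flags [2+:5] = (word>>2) & 0x1f = 8  ←
len [1+:1] = (word>>1) & 0x1 = 0
opcode [0+:1] = (word>>0) & 0x1 = 1

8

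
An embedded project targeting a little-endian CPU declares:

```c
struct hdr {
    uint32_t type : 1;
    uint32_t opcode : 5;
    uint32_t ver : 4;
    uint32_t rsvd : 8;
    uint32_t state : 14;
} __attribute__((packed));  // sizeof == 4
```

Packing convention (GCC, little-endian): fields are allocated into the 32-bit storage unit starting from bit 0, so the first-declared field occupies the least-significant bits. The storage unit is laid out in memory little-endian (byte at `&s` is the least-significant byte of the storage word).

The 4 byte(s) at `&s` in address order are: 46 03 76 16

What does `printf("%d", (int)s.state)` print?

1437

[0]=0x46 [1]=0x03 [2]=0x76 [3]=0x16 (little-endian) → word 0x16760346
type:1 @ bit 0 → (0x16760346>>0)&0x1 = 0x0
opcode:5 @ bit 1 → (0x16760346>>1)&0x1f = 0x3
ver:4 @ bit 6 → (0x16760346>>6)&0xf = 0xd
rsvd:8 @ bit 10 → (0x16760346>>10)&0xff = 0x80
state:14 @ bit 18 → (0x16760346>>18)&0x3fff = 0x59d  ←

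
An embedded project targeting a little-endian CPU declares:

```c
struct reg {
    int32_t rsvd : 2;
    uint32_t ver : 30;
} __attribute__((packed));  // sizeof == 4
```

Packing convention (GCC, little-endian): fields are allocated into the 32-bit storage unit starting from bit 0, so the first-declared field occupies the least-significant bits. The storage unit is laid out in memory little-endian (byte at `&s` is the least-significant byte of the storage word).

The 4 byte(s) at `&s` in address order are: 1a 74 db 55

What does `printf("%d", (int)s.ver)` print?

360111366

[0]=0x1a [1]=0x74 [2]=0xdb [3]=0x55 (little-endian) → word 0x55db741a
rsvd [0+:2] = (word>>0) & 0x3 = 2
ver [2+:30] = (word>>2) & 0x3fffffff = 360111366  ←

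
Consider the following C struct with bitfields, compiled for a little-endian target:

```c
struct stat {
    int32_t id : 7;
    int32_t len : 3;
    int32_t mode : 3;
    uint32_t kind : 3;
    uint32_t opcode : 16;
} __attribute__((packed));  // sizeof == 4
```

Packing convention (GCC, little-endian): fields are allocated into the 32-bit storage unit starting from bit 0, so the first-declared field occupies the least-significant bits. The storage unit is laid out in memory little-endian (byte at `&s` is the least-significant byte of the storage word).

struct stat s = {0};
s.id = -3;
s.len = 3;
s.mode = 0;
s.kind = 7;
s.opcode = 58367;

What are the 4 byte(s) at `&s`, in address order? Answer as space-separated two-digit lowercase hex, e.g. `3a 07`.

fd e1 ff e3

id (7b) val=-3 bits=0x7d at bit 0: 0x0000007d
len (3b) val=3 bits=0x3 at bit 7: 0x000001fd
mode (3b) val=0 bits=0x0 at bit 10: 0x000001fd
kind (3b) val=7 bits=0x7 at bit 13: 0x0000e1fd
opcode (16b) val=58367 bits=0xe3ff at bit 16: 0xe3ffe1fd
word = 0xe3ffe1fd → little-endian bytes:
  [0]=0xfd  [1]=0xe1  [2]=0xff  [3]=0xe3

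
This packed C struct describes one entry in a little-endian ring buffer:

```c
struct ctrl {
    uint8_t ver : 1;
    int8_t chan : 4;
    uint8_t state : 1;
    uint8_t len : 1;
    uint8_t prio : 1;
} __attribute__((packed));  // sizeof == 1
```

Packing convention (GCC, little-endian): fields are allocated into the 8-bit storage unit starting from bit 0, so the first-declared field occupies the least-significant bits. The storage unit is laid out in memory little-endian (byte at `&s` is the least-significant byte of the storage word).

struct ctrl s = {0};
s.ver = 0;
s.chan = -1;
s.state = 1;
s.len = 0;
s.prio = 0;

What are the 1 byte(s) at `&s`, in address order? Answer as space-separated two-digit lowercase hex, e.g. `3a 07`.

3e

[0+:1] ver=0 & 0x1 = 0x0; word=0x00
[1+:4] chan=-1 & 0xf = 0xf; word=0x1e
[5+:1] state=1 & 0x1 = 0x1; word=0x3e
[6+:1] len=0 & 0x1 = 0x0; word=0x3e
[7+:1] prio=0 & 0x1 = 0x0; word=0x3e
word = 0x3e → little-endian bytes:
  [0]=0x3e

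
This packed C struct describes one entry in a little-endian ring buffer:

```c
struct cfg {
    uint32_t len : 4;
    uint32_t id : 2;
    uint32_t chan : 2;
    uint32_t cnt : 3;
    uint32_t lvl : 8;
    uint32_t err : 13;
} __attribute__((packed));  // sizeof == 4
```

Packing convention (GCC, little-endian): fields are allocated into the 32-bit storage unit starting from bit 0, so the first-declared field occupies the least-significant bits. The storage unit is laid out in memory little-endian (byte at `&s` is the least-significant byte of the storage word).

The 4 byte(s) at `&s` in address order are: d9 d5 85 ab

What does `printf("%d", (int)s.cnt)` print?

5

[0]=0xd9 [1]=0xd5 [2]=0x85 [3]=0xab (little-endian) → word 0xab85d5d9
len [0+:4] = (word>>0) & 0xf = 9
id [4+:2] = (word>>4) & 0x3 = 1
chan [6+:2] = (word>>6) & 0x3 = 3
cnt [8+:3] = (word>>8) & 0x7 = 5  ←
lvl [11+:8] = (word>>11) & 0xff = 186
err [19+:13] = (word>>19) & 0x1fff = 5488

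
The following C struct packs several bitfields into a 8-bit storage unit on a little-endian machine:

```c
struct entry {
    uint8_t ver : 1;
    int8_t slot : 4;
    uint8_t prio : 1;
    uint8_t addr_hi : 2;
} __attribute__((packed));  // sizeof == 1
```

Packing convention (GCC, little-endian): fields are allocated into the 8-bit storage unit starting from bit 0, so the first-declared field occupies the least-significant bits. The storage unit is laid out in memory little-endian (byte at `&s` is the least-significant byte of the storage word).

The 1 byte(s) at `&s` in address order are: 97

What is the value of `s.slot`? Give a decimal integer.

[0]=0x97 (little-endian) → word 0x97
ver [0+:1] = (word>>0) & 0x1 = 1
slot [1+:4] = (word>>1) & 0xf = 11  ←
prio [5+:1] = (word>>5) & 0x1 = 0
addr_hi [6+:2] = (word>>6) & 0x3 = 2
slot signed 4b, MSB=1: 11 - 16 = -5

-5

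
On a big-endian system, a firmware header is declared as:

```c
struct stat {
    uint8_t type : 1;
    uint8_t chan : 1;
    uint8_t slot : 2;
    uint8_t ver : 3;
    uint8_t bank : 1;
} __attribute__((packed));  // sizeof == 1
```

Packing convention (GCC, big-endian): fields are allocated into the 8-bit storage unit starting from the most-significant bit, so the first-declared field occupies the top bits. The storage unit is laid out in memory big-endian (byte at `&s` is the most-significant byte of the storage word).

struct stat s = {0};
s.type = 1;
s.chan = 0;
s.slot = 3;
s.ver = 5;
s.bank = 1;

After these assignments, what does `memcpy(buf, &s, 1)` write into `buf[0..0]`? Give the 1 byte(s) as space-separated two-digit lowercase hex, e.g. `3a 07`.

bb

[7+:1] type=1 & 0x1 = 0x1; word=0x80
[6+:1] chan=0 & 0x1 = 0x0; word=0x80
[4+:2] slot=3 & 0x3 = 0x3; word=0xb0
[1+:3] ver=5 & 0x7 = 0x5; word=0xba
[0+:1] bank=1 & 0x1 = 0x1; word=0xbb
word = 0xbb → big-endian bytes:
  [0]=0xbb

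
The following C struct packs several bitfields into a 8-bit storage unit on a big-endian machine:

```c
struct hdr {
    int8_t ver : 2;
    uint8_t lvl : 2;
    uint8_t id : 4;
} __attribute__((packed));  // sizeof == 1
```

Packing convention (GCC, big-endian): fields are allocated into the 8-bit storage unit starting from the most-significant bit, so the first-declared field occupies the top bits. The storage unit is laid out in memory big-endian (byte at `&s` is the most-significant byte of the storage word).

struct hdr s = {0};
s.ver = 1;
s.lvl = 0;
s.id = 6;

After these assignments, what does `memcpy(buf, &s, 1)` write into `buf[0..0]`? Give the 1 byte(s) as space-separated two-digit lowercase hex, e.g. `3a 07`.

46

ver (2b) val=1 bits=0x1 at bit 6: 0x40
lvl (2b) val=0 bits=0x0 at bit 4: 0x40
id (4b) val=6 bits=0x6 at bit 0: 0x46
word = 0x46 → big-endian bytes:
  [0]=0x46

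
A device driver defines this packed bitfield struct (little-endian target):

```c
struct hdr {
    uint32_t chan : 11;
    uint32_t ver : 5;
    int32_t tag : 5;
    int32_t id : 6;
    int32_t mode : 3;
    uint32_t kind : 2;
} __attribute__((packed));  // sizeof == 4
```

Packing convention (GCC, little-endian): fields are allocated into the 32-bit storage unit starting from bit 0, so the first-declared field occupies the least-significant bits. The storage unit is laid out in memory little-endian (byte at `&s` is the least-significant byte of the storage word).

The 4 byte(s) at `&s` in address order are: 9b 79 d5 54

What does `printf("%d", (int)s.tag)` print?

-11

[0]=0x9b [1]=0x79 [2]=0xd5 [3]=0x54 (little-endian) → word 0x54d5799b
chan [0+:11] = (word>>0) & 0x7ff = 411
ver [11+:5] = (word>>11) & 0x1f = 15
tag [16+:5] = (word>>16) & 0x1f = 21  ←
id [21+:6] = (word>>21) & 0x3f = 38
mode [27+:3] = (word>>27) & 0x7 = 2
kind [30+:2] = (word>>30) & 0x3 = 1
tag signed 5b, MSB=1: 21 - 32 = -11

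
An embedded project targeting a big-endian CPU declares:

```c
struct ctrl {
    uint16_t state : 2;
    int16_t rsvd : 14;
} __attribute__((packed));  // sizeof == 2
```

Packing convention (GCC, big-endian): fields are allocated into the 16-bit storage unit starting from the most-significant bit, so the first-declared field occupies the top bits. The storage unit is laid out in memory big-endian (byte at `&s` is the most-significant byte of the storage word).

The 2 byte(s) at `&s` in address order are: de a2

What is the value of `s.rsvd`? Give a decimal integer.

7842

[0]=0xde [1]=0xa2 (big-endian) → word 0xdea2
state [14+:2] = (word>>14) & 0x3 = 3
rsvd [0+:14] = (word>>0) & 0x3fff = 7842  ←
rsvd signed 14b, MSB=0: value = 7842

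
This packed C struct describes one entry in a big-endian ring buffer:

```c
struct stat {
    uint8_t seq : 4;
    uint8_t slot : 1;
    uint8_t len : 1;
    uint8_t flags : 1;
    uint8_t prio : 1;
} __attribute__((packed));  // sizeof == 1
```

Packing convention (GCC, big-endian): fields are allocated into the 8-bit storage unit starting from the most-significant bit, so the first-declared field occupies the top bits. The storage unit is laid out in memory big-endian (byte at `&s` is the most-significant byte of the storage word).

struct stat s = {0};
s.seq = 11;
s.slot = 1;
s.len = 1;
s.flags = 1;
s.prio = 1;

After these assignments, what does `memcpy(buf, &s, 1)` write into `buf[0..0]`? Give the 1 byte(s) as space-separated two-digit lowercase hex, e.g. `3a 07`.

bf

[4+:4] seq=11 & 0xf = 0xb; word=0xb0
[3+:1] slot=1 & 0x1 = 0x1; word=0xb8
[2+:1] len=1 & 0x1 = 0x1; word=0xbc
[1+:1] flags=1 & 0x1 = 0x1; word=0xbe
[0+:1] prio=1 & 0x1 = 0x1; word=0xbf
word = 0xbf → big-endian bytes:
  [0]=0xbf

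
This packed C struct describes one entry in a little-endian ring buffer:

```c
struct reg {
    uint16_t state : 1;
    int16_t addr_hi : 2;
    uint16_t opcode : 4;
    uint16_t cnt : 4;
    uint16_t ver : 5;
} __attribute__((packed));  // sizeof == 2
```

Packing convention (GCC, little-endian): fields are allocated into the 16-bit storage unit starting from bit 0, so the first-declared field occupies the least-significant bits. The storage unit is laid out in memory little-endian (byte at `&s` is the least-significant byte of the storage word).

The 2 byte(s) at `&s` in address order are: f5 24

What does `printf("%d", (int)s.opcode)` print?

14

[0]=0xf5 [1]=0x24 (little-endian) → word 0x24f5
state:1 @ bit 0 → (0x24f5>>0)&0x1 = 0x1
addr_hi:2 @ bit 1 → (0x24f5>>1)&0x3 = 0x2
opcode:4 @ bit 3 → (0x24f5>>3)&0xf = 0xe  ←
cnt:4 @ bit 7 → (0x24f5>>7)&0xf = 0x9
ver:5 @ bit 11 → (0x24f5>>11)&0x1f = 0x4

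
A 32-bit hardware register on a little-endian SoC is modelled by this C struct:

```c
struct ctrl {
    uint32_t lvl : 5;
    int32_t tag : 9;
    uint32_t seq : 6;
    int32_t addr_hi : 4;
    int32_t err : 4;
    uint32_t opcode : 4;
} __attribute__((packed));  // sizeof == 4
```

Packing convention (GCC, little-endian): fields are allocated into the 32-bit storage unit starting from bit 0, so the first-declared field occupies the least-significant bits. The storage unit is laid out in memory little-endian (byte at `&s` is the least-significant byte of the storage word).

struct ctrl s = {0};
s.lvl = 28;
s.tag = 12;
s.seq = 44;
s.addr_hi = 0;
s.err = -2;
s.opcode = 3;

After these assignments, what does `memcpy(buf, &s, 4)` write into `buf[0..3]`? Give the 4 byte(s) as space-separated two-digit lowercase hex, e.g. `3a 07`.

[0+:5] lvl=28 & 0x1f = 0x1c; word=0x0000001c
[5+:9] tag=12 & 0x1ff = 0xc; word=0x0000019c
[14+:6] seq=44 & 0x3f = 0x2c; word=0x000b019c
[20+:4] addr_hi=0 & 0xf = 0x0; word=0x000b019c
[24+:4] err=-2 & 0xf = 0xe; word=0x0e0b019c
[28+:4] opcode=3 & 0xf = 0x3; word=0x3e0b019c
word = 0x3e0b019c → little-endian bytes:
  [0]=0x9c  [1]=0x01  [2]=0x0b  [3]=0x3e

9c 01 0b 3e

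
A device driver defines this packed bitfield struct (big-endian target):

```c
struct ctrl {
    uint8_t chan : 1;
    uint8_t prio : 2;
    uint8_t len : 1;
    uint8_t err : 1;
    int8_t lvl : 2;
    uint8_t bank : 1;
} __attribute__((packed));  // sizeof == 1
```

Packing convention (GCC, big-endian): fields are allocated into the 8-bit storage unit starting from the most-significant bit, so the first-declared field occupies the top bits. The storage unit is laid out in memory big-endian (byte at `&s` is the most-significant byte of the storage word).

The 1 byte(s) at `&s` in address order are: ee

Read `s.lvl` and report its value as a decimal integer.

-1

[0]=0xee (big-endian) → word 0xee
chan:1 @ bit 7 → (0xee>>7)&0x1 = 0x1
prio:2 @ bit 5 → (0xee>>5)&0x3 = 0x3
len:1 @ bit 4 → (0xee>>4)&0x1 = 0x0
err:1 @ bit 3 → (0xee>>3)&0x1 = 0x1
lvl:2 @ bit 1 → (0xee>>1)&0x3 = 0x3  ←
bank:1 @ bit 0 → (0xee>>0)&0x1 = 0x0
lvl signed 2b, MSB=1: 3 - 4 = -1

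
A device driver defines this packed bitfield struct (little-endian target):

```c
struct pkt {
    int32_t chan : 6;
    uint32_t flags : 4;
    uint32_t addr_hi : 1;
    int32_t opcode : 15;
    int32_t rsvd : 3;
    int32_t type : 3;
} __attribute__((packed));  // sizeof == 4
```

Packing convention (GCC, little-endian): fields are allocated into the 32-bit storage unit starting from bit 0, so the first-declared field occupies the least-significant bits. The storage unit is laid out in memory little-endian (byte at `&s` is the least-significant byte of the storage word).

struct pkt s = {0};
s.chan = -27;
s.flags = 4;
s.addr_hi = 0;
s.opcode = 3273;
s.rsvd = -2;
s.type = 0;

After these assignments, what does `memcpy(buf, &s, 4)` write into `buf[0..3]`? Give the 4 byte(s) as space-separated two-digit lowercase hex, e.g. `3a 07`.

25 49 66 18

[0+:6] chan=-27 & 0x3f = 0x25; word=0x00000025
[6+:4] flags=4 & 0xf = 0x4; word=0x00000125
[10+:1] addr_hi=0 & 0x1 = 0x0; word=0x00000125
[11+:15] opcode=3273 & 0x7fff = 0xcc9; word=0x00664925
[26+:3] rsvd=-2 & 0x7 = 0x6; word=0x18664925
[29+:3] type=0 & 0x7 = 0x0; word=0x18664925
word = 0x18664925 → little-endian bytes:
  [0]=0x25  [1]=0x49  [2]=0x66  [3]=0x18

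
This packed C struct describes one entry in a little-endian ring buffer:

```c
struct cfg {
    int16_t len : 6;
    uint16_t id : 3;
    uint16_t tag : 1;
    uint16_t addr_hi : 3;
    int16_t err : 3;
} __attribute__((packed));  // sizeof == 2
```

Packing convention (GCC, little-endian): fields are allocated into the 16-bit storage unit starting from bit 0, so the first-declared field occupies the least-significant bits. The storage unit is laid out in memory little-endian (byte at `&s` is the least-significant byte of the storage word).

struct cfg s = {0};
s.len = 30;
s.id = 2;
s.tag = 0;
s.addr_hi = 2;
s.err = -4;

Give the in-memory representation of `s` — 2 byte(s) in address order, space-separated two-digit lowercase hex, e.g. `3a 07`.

9e 88

len:6 = 30 → 0x1e << 0 → word 0x001e
id:3 = 2 → 0x2 << 6 → word 0x009e
tag:1 = 0 → 0x0 << 9 → word 0x009e
addr_hi:3 = 2 → 0x2 << 10 → word 0x089e
err:3 = -4 → 0x4 << 13 → word 0x889e
word = 0x889e → little-endian bytes:
  [0]=0x9e  [1]=0x88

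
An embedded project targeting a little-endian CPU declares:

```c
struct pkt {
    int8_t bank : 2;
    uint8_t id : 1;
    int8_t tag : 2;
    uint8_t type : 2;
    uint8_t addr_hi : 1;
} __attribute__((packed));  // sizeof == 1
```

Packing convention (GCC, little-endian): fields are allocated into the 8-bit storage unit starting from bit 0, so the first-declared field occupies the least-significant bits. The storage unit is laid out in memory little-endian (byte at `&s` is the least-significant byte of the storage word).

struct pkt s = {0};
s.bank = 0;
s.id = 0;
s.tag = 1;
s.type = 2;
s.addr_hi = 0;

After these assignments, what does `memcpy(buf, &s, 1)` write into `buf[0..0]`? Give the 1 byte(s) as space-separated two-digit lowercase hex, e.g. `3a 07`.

bank:2 = 0 → 0x0 << 0 → word 0x00
id:1 = 0 → 0x0 << 2 → word 0x00
tag:2 = 1 → 0x1 << 3 → word 0x08
type:2 = 2 → 0x2 << 5 → word 0x48
addr_hi:1 = 0 → 0x0 << 7 → word 0x48
word = 0x48 → little-endian bytes:
  [0]=0x48

48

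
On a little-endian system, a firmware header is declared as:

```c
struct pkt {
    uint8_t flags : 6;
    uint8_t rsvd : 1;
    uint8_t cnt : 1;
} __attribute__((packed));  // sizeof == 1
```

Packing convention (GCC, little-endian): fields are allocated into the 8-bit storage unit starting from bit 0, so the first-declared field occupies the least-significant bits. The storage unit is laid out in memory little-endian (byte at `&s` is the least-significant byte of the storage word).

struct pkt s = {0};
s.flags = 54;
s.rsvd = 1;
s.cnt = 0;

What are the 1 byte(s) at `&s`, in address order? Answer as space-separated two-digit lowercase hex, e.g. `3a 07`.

76

flags:6 = 54 → 0x36 << 0 → word 0x36
rsvd:1 = 1 → 0x1 << 6 → word 0x76
cnt:1 = 0 → 0x0 << 7 → word 0x76
word = 0x76 → little-endian bytes:
  [0]=0x76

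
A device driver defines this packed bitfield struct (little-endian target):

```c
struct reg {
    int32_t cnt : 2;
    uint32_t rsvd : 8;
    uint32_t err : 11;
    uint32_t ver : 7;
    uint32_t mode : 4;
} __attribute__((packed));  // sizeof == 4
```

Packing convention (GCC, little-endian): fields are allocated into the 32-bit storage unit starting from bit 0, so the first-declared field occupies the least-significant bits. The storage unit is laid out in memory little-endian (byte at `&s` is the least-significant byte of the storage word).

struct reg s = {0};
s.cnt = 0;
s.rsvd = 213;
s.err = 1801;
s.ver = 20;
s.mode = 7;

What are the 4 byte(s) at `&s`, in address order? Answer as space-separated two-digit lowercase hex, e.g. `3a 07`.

cnt (2b) val=0 bits=0x0 at bit 0: 0x00000000
rsvd (8b) val=213 bits=0xd5 at bit 2: 0x00000354
err (11b) val=1801 bits=0x709 at bit 10: 0x001c2754
ver (7b) val=20 bits=0x14 at bit 21: 0x029c2754
mode (4b) val=7 bits=0x7 at bit 28: 0x729c2754
word = 0x729c2754 → little-endian bytes:
  [0]=0x54  [1]=0x27  [2]=0x9c  [3]=0x72

54 27 9c 72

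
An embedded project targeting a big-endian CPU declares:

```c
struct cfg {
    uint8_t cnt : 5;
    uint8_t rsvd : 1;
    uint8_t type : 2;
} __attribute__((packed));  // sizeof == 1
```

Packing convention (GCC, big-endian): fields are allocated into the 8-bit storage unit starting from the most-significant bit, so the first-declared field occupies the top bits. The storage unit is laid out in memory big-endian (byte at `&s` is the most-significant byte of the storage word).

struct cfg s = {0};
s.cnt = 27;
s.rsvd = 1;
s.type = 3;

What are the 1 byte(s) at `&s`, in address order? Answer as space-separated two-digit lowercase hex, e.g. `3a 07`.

cnt (5b) val=27 bits=0x1b at bit 3: 0xd8
rsvd (1b) val=1 bits=0x1 at bit 2: 0xdc
type (2b) val=3 bits=0x3 at bit 0: 0xdf
word = 0xdf → big-endian bytes:
  [0]=0xdf

df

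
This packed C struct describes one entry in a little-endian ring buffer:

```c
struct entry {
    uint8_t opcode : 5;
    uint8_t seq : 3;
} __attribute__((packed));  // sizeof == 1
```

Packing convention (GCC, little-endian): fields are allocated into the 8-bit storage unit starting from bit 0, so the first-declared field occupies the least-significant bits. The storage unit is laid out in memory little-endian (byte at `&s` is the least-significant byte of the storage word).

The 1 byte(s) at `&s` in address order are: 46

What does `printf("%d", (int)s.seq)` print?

2

[0]=0x46 (little-endian) → word 0x46
opcode [0+:5] = (word>>0) & 0x1f = 6
seq [5+:3] = (word>>5) & 0x7 = 2  ←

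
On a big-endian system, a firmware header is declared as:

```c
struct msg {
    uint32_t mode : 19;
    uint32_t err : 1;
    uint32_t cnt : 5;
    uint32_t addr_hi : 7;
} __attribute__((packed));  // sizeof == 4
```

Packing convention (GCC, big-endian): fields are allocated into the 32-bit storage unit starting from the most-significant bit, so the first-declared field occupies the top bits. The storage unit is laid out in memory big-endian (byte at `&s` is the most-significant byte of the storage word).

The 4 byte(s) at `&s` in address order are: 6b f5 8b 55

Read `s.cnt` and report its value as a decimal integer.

[0]=0x6b [1]=0xf5 [2]=0x8b [3]=0x55 (big-endian) → word 0x6bf58b55
mode:19 @ bit 13 → (0x6bf58b55>>13)&0x7ffff = 0x35fac
err:1 @ bit 12 → (0x6bf58b55>>12)&0x1 = 0x0
cnt:5 @ bit 7 → (0x6bf58b55>>7)&0x1f = 0x16  ←
addr_hi:7 @ bit 0 → (0x6bf58b55>>0)&0x7f = 0x55

22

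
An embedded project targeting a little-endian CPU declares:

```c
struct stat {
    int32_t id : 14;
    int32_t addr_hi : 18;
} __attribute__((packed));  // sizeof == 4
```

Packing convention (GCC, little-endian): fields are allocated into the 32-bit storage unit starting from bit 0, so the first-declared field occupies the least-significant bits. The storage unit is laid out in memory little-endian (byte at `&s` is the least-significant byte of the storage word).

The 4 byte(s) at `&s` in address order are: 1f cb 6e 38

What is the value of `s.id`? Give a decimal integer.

2847

[0]=0x1f [1]=0xcb [2]=0x6e [3]=0x38 (little-endian) → word 0x386ecb1f
id:14 @ bit 0 → (0x386ecb1f>>0)&0x3fff = 0xb1f  ←
addr_hi:18 @ bit 14 → (0x386ecb1f>>14)&0x3ffff = 0xe1bb
id signed 14b, MSB=0: value = 2847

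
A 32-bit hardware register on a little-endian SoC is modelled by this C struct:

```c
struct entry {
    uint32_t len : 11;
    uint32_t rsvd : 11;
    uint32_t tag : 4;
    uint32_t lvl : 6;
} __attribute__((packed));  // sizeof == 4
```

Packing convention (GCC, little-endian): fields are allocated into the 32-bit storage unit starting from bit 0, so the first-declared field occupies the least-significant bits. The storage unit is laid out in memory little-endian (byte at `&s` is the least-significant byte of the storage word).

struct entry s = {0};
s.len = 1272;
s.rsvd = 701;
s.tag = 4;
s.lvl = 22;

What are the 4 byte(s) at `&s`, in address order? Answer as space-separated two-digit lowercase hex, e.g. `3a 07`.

f8 ec 15 59

[0+:11] len=1272 & 0x7ff = 0x4f8; word=0x000004f8
[11+:11] rsvd=701 & 0x7ff = 0x2bd; word=0x0015ecf8
[22+:4] tag=4 & 0xf = 0x4; word=0x0115ecf8
[26+:6] lvl=22 & 0x3f = 0x16; word=0x5915ecf8
word = 0x5915ecf8 → little-endian bytes:
  [0]=0xf8  [1]=0xec  [2]=0x15  [3]=0x59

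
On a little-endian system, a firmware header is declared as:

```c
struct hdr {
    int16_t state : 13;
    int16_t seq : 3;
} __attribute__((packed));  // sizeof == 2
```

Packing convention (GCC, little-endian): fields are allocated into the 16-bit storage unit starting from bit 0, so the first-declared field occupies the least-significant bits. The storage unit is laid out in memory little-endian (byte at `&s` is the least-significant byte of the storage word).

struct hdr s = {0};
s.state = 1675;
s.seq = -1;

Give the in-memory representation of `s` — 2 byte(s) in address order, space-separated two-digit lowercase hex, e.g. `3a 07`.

8b e6

state:13 = 1675 → 0x68b << 0 → word 0x068b
seq:3 = -1 → 0x7 << 13 → word 0xe68b
word = 0xe68b → little-endian bytes:
  [0]=0x8b  [1]=0xe6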